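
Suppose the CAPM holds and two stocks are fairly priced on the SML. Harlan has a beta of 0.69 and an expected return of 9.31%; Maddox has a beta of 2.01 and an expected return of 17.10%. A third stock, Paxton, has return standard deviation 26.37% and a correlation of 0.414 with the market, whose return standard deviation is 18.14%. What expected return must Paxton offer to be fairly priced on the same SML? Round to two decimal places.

8.79%

MRP = (17.10% − 9.31%) / (2.01 − 0.69) = 5.9015%
R_f = 9.31% − 0.69 × 5.9015% = 5.2380%
β_Paxton = ρ·σ_i/σ_m = 0.414 × 26.37 / 18.14 = 0.6018
E(R_Paxton) = R_f + β × MRP = 5.2380% + 0.6018 × 5.9015% = 8.79%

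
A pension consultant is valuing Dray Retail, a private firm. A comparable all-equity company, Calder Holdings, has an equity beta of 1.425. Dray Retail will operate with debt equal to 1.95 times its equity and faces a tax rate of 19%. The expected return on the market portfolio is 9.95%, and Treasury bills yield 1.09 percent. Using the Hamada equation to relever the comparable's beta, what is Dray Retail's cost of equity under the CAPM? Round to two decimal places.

β_L = β_U × [1 + (1 − t)(D/E)] = 1.425 × [1 + (1 − 0.19) × 1.95]
    = 1.425 × [1 + 0.81 × 1.95] = 1.425 × 2.5795 = 3.6758
MRP = 9.95% − 1.09% = 8.86%
E(R) = R_f + β_L × MRP = 1.09% + 3.6758 × 8.86% = 33.66%

33.66%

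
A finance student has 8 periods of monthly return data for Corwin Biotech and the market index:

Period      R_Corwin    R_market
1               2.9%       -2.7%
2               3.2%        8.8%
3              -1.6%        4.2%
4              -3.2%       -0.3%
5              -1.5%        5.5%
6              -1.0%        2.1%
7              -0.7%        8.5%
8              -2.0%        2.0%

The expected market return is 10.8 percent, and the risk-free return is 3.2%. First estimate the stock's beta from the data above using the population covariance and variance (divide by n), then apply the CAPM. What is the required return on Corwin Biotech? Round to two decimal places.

Mean R_i = (2.9 + 3.2 − 1.6 − 3.2 − 1.5 − 1.0 − 0.7 − 2.0) / 8 = -0.4875%
Mean R_m = (-2.7 + 8.8 + 4.2 − 0.3 + 5.5 + 2.1 + 8.5 + 2.0) / 8 = 3.5125%
Σ(R_i − R̄_i)(R_m − R̄_m) = 7.9688  ⇒  Cov = 7.9688 / 8 = 0.9961
Σ(R_m − R̄_m)² = 114.6688  ⇒  Var(R_m) = 114.6688 / 8 = 14.3336
β = Cov / Var(R_m) = 0.9961 / 14.3336 = 0.0695
MRP = 10.8% − 3.2% = 7.60%
E(R) = R_f + β × MRP = 3.2% + 0.0695 × 7.6% = 3.73%

3.73%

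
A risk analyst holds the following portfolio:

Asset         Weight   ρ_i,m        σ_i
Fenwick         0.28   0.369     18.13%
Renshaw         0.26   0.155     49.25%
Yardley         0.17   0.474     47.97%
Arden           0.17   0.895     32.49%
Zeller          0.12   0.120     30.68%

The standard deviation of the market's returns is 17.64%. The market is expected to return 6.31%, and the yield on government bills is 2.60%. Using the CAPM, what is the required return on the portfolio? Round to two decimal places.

5.36%

β_Fenwick = 0.369 × 18.13% / 17.64% = 0.3793
β_Renshaw = 0.155 × 49.25% / 17.64% = 0.4328
β_Yardley = 0.474 × 47.97% / 17.64% = 1.2890
β_Arden = 0.895 × 32.49% / 17.64% = 1.6484
β_Zeller = 0.120 × 30.68% / 17.64% = 0.2087
β_P = Σ w_i β_i = 0.28×0.3793 + 0.26×0.4328 + 0.17×1.2890 + 0.17×1.6484 + 0.12×0.2087 = 0.7431
MRP = 6.31% − 2.60% = 3.71%
E(R_P) = R_f + β_P × MRP = 2.60% + 0.7431 × 3.71% = 5.36%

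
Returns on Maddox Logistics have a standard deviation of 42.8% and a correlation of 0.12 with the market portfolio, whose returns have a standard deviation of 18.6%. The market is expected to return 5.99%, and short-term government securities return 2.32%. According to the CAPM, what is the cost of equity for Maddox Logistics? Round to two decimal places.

β = ρ × σ_i / σ_m = 0.12 × 42.8% / 18.6% = 0.2761
MRP = 5.99% − 2.32% = 3.67%
E(R) = 2.32% + 0.2761 × 3.67% = 3.33%

3.33%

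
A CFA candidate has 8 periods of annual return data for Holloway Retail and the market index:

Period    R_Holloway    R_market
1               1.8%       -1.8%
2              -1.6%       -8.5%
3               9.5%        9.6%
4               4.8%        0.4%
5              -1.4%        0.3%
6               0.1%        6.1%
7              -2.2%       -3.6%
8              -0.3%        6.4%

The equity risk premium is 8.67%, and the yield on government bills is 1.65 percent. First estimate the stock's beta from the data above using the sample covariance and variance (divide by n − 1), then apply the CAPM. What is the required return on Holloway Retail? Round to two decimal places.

5.05%

Mean R_i = (1.8 − 1.6 + 9.5 + 4.8 − 1.4 + 0.1 − 2.2 − 0.3) / 8 = 1.3375%
Mean R_m = (-1.8 − 8.5 + 9.6 + 0.4 + 0.3 + 6.1 − 3.6 + 6.4) / 8 = 1.1125%
Σ(R_i − R̄_i)(R_m − R̄_m) = 97.7663  ⇒  Cov = 97.7663 / 7 = 13.9666
Σ(R_m − R̄_m)² = 249.1288  ⇒  Var(R_m) = 249.1288 / 7 = 35.5898
β = Cov / Var(R_m) = 13.9666 / 35.5898 = 0.3924
E(R) = R_f + β × MRP = 1.65% + 0.3924 × 8.67% = 5.05%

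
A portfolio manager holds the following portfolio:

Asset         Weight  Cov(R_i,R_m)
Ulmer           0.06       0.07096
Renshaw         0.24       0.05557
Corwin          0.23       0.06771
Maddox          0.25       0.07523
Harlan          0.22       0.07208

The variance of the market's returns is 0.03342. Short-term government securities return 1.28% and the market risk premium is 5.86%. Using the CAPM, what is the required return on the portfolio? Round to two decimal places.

β_Ulmer = 0.07096 / 0.03342 = 2.1233
β_Renshaw = 0.05557 / 0.03342 = 1.6628
β_Corwin = 0.06771 / 0.03342 = 2.0260
β_Maddox = 0.07523 / 0.03342 = 2.2510
β_Harlan = 0.07208 / 0.03342 = 2.1568
β_P = Σ w_i β_i = 0.06×2.1233 + 0.24×1.6628 + 0.23×2.0260 + 0.25×2.2510 + 0.22×2.1568 = 2.0297
E(R_P) = R_f + β_P × MRP = 1.28% + 2.0297 × 5.86% = 13.17%

13.17%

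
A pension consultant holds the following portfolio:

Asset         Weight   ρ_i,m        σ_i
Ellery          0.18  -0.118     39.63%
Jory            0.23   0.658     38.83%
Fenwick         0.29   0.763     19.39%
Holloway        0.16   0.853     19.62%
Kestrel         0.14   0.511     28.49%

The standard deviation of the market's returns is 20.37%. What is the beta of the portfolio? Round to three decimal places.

0.689

β_Ellery = -0.118 × 39.63% / 20.37% = -0.2296
β_Jory = 0.658 × 38.83% / 20.37% = 1.2543
β_Fenwick = 0.763 × 19.39% / 20.37% = 0.7263
β_Holloway = 0.853 × 19.62% / 20.37% = 0.8216
β_Kestrel = 0.511 × 28.49% / 20.37% = 0.7147
β_P = Σ w_i β_i = 0.18×-0.2296 + 0.23×1.2543 + 0.29×0.7263 + 0.16×0.8216 + 0.14×0.7147 = 0.6893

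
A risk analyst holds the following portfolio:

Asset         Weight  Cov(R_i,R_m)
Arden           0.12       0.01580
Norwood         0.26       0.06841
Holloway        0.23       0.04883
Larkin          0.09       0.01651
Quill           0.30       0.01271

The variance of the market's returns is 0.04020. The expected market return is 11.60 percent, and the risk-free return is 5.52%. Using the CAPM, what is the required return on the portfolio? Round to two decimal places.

11.00%

β_Arden = 0.01580 / 0.04020 = 0.3930
β_Norwood = 0.06841 / 0.04020 = 1.7017
β_Holloway = 0.04883 / 0.04020 = 1.2147
β_Larkin = 0.01651 / 0.04020 = 0.4107
β_Quill = 0.01271 / 0.04020 = 0.3162
β_P = Σ w_i β_i = 0.12×0.3930 + 0.26×1.7017 + 0.23×1.2147 + 0.09×0.4107 + 0.30×0.3162 = 0.9008
MRP = 11.60% − 5.52% = 6.08%
E(R_P) = R_f + β_P × MRP = 5.52% + 0.9008 × 6.08% = 11.00%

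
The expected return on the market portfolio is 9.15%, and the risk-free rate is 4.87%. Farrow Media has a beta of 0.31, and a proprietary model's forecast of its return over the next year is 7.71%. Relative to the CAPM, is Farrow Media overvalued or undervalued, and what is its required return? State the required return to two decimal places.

Undervalued; required return 6.20%

MRP = 9.15% − 4.87% = 4.28%
Required return = R_f + β·MRP = 4.87% + 0.31 × 4.28% = 6.20%
Forecast 7.71% > required 6.20% → the stock plots above the SML → undervalued.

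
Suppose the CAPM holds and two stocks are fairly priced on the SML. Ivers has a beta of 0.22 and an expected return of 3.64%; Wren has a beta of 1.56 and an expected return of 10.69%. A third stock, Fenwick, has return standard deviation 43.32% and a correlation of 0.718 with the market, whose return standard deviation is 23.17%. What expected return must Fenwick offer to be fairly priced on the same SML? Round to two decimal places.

9.55%

MRP = (10.69% − 3.64%) / (1.56 − 0.22) = 5.2612%
R_f = 3.64% − 0.22 × 5.2612% = 2.4825%
β_Fenwick = ρ·σ_i/σ_m = 0.718 × 43.32 / 23.17 = 1.3424
E(R_Fenwick) = R_f + β × MRP = 2.4825% + 1.3424 × 5.2612% = 9.55%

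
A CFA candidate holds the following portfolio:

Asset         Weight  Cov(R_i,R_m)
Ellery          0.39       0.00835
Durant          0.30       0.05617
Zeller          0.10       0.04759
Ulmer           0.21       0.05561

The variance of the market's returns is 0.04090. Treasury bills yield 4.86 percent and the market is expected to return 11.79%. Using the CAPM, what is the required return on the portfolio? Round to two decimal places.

11.05%

β_Ellery = 0.00835 / 0.04090 = 0.2042
β_Durant = 0.05617 / 0.04090 = 1.3733
β_Zeller = 0.04759 / 0.04090 = 1.1636
β_Ulmer = 0.05561 / 0.04090 = 1.3597
β_P = Σ w_i β_i = 0.39×0.2042 + 0.30×1.3733 + 0.10×1.1636 + 0.21×1.3597 = 0.8935
MRP = 11.79% − 4.86% = 6.93%
E(R_P) = R_f + β_P × MRP = 4.86% + 0.8935 × 6.93% = 11.05%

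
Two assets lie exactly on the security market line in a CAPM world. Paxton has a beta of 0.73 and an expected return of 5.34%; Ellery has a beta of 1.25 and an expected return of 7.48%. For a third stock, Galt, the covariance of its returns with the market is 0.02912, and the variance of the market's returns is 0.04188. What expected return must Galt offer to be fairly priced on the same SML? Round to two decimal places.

MRP = (7.48% − 5.34%) / (1.25 − 0.73) = 4.1154%
R_f = 5.34% − 0.73 × 4.1154% = 2.3358%
β_Galt = Cov / Var(R_m) = 0.02912 / 0.04188 = 0.6953
E(R_Galt) = R_f + β × MRP = 2.3358% + 0.6953 × 4.1154% = 5.20%

5.20%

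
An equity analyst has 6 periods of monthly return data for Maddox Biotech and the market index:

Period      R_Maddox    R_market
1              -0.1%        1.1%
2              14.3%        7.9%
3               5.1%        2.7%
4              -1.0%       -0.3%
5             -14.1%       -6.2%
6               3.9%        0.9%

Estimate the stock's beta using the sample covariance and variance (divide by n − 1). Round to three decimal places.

2.015

Mean R_i = (-0.1 + 14.3 + 5.1 − 1.0 − 14.1 + 3.9) / 6 = 1.3500%
Mean R_m = (1.1 + 7.9 + 2.7 − 0.3 − 6.2 + 0.9) / 6 = 1.0167%
Σ(R_i − R̄_i)(R_m − R̄_m) = 209.6250  ⇒  Cov = 209.6250 / 5 = 41.9250
Σ(R_m − R̄_m)² = 104.0483  ⇒  Var(R_m) = 104.0483 / 5 = 20.8097
β = Cov / Var(R_m) = 41.9250 / 20.8097 = 2.0147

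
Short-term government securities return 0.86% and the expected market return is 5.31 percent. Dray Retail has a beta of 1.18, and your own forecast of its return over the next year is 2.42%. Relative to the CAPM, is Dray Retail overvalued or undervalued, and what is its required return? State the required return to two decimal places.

Overvalued; required return 6.11%

MRP = 5.31% − 0.86% = 4.45%
Required return = R_f + β·MRP = 0.86% + 1.18 × 4.45% = 6.11%
Forecast 2.42% < required 6.11% → the stock plots below the SML → overvalued.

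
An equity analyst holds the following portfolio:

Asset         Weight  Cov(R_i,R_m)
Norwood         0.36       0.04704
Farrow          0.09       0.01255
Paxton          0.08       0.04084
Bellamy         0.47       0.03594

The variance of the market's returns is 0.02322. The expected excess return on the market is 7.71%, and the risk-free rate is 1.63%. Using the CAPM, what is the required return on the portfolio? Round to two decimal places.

β_Norwood = 0.04704 / 0.02322 = 2.0258
β_Farrow = 0.01255 / 0.02322 = 0.5405
β_Paxton = 0.04084 / 0.02322 = 1.7588
β_Bellamy = 0.03594 / 0.02322 = 1.5478
β_P = Σ w_i β_i = 0.36×2.0258 + 0.09×0.5405 + 0.08×1.7588 + 0.47×1.5478 = 1.6461
E(R_P) = R_f + β_P × MRP = 1.63% + 1.6461 × 7.71% = 14.32%

14.32%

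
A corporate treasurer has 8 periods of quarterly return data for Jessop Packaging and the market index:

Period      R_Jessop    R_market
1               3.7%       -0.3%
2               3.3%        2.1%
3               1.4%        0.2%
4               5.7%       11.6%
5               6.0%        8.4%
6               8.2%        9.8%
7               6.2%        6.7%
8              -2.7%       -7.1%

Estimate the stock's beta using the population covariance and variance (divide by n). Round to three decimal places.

Mean R_i = (3.7 + 3.3 + 1.4 + 5.7 + 6.0 + 8.2 + 6.2 − 2.7) / 8 = 3.9750%
Mean R_m = (-0.3 + 2.1 + 0.2 + 11.6 + 8.4 + 9.8 + 6.7 − 7.1) / 8 = 3.9250%
Σ(R_i − R̄_i)(R_m − R̄_m) = 138.8750  ⇒  Cov = 138.8750 / 8 = 17.3594
Σ(R_m − R̄_m)² = 277.7550  ⇒  Var(R_m) = 277.7550 / 8 = 34.7194
β = Cov / Var(R_m) = 17.3594 / 34.7194 = 0.5000

0.500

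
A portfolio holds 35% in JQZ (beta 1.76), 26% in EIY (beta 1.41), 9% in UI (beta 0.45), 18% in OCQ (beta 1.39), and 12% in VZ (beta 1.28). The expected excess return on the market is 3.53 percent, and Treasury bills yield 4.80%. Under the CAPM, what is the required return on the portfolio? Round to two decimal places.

β_P = Σ w_i β_i = 0.35×1.76 + 0.26×1.41 + 0.09×0.45 + 0.18×1.39 + 0.12×1.28 = 1.4269
E(R_P) = R_f + β_P × MRP = 4.80% + 1.4269 × 3.53% = 9.84%

9.84%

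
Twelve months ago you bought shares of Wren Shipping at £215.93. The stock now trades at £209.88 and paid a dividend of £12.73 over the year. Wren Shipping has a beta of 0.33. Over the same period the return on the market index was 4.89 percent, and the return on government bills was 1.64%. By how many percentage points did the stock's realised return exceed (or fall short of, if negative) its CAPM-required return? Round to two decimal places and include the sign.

+0.38%

Realised HPR = (P1 + D1 − P0) / P0 = (209.88 + 12.73 − 215.93) / 215.93 = 6.68 / 215.93 = 3.0936%
MRP = 4.89% − 1.64% = 3.25%
CAPM required = R_f + β·MRP = 1.64% + 0.33 × 3.25% = 2.7125%
α = realised − required = 3.0936% − 2.7125% = +0.38%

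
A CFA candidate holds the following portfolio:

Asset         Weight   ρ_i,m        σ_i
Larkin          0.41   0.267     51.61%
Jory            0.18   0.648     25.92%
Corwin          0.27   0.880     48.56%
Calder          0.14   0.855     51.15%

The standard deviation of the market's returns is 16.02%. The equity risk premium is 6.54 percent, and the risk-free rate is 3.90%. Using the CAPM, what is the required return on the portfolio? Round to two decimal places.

β_Larkin = 0.267 × 51.61% / 16.02% = 0.8602
β_Jory = 0.648 × 25.92% / 16.02% = 1.0484
β_Corwin = 0.880 × 48.56% / 16.02% = 2.6675
β_Calder = 0.855 × 51.15% / 16.02% = 2.7299
β_P = Σ w_i β_i = 0.41×0.8602 + 0.18×1.0484 + 0.27×2.6675 + 0.14×2.7299 = 1.6438
E(R_P) = R_f + β_P × MRP = 3.90% + 1.6438 × 6.54% = 14.65%

14.65%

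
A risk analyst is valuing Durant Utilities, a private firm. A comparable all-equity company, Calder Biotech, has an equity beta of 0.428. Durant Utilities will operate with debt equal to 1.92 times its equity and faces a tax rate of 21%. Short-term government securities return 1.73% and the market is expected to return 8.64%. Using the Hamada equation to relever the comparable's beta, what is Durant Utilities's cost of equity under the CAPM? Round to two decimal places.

9.17%

β_L = β_U × [1 + (1 − t)(D/E)] = 0.428 × [1 + (1 − 0.21) × 1.92]
    = 0.428 × [1 + 0.79 × 1.92] = 0.428 × 2.5168 = 1.0772
MRP = 8.64% − 1.73% = 6.91%
E(R) = R_f + β_L × MRP = 1.73% + 1.0772 × 6.91% = 9.17%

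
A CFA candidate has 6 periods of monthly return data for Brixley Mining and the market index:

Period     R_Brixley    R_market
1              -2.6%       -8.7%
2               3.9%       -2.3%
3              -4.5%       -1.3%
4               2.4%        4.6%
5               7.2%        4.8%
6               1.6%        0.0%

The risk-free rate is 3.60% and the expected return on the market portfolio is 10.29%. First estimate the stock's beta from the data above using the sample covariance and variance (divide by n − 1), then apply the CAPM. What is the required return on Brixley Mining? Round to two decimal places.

Mean R_i = (-2.6 + 3.9 − 4.5 + 2.4 + 7.2 + 1.6) / 6 = 1.3333%
Mean R_m = (-8.7 − 2.3 − 1.3 + 4.6 + 4.8 + 0.0) / 6 = -0.4833%
Σ(R_i − R̄_i)(R_m − R̄_m) = 68.9667  ⇒  Cov = 68.9667 / 5 = 13.7933
Σ(R_m − R̄_m)² = 125.4683  ⇒  Var(R_m) = 125.4683 / 5 = 25.0937
β = Cov / Var(R_m) = 13.7933 / 25.0937 = 0.5497
MRP = 10.29% − 3.60% = 6.69%
E(R) = R_f + β × MRP = 3.60% + 0.5497 × 6.69% = 7.28%

7.28%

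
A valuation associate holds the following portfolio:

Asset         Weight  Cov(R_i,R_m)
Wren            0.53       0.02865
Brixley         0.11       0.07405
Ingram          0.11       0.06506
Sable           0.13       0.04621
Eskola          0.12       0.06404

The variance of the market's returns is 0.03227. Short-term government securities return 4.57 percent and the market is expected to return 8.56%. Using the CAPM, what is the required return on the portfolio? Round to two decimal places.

10.03%

β_Wren = 0.02865 / 0.03227 = 0.8878
β_Brixley = 0.07405 / 0.03227 = 2.2947
β_Ingram = 0.06506 / 0.03227 = 2.0161
β_Sable = 0.04621 / 0.03227 = 1.4320
β_Eskola = 0.06404 / 0.03227 = 1.9845
β_P = Σ w_i β_i = 0.53×0.8878 + 0.11×2.2947 + 0.11×2.0161 + 0.13×1.4320 + 0.12×1.9845 = 1.3690
MRP = 8.56% − 4.57% = 3.99%
E(R_P) = R_f + β_P × MRP = 4.57% + 1.3690 × 3.99% = 10.03%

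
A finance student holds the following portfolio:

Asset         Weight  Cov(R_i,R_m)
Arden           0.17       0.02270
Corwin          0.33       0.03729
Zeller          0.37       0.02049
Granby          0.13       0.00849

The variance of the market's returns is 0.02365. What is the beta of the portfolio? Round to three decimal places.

1.051

β_Arden = 0.02270 / 0.02365 = 0.9598
β_Corwin = 0.03729 / 0.02365 = 1.5767
β_Zeller = 0.02049 / 0.02365 = 0.8664
β_Granby = 0.00849 / 0.02365 = 0.3590
β_P = Σ w_i β_i = 0.17×0.9598 + 0.33×1.5767 + 0.37×0.8664 + 0.13×0.3590 = 1.0507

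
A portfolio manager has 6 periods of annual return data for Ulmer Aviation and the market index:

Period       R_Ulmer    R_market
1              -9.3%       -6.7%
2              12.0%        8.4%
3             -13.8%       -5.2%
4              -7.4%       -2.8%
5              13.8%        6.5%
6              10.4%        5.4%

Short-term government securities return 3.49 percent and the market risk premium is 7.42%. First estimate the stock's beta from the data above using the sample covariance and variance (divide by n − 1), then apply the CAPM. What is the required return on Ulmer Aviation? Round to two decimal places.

17.07%

Mean R_i = (-9.3 + 12.0 − 13.8 − 7.4 + 13.8 + 10.4) / 6 = 0.9500%
Mean R_m = (-6.7 + 8.4 − 5.2 − 2.8 + 6.5 + 5.4) / 6 = 0.9333%
Σ(R_i − R̄_i)(R_m − R̄_m) = 396.1300  ⇒  Cov = 396.1300 / 5 = 79.2260
Σ(R_m − R̄_m)² = 216.5133  ⇒  Var(R_m) = 216.5133 / 5 = 43.3027
β = Cov / Var(R_m) = 79.2260 / 43.3027 = 1.8296
E(R) = R_f + β × MRP = 3.49% + 1.8296 × 7.42% = 17.07%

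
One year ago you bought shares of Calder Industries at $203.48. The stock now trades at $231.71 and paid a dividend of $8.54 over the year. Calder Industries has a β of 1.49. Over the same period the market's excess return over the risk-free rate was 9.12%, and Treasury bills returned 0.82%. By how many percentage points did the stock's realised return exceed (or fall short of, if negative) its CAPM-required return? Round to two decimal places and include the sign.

Realised HPR = (P1 + D1 − P0) / P0 = (231.71 + 8.54 − 203.48) / 203.48 = 36.77 / 203.48 = 18.0706%
CAPM required = R_f + β·MRP = 0.82% + 1.49 × 9.12% = 14.4088%
α = realised − required = 18.0706% − 14.4088% = +3.66%

+3.66%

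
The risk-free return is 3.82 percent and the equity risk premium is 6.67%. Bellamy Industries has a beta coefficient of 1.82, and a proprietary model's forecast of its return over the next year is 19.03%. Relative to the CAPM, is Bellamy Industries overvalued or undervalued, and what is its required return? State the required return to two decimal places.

Required return = R_f + β·MRP = 3.82% + 1.82 × 6.67% = 15.96%
Forecast 19.03% > required 15.96% → the stock plots above the SML → undervalued.

Undervalued; required return 15.96%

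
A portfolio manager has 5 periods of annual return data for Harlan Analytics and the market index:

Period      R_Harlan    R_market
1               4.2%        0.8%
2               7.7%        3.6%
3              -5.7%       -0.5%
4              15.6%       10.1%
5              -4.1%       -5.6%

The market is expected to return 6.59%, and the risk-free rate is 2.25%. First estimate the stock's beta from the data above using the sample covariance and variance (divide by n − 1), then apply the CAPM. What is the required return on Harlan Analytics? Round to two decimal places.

Mean R_i = (4.2 + 7.7 − 5.7 + 15.6 − 4.1) / 5 = 3.5400%
Mean R_m = (0.8 + 3.6 − 0.5 + 10.1 − 5.6) / 5 = 1.6800%
Σ(R_i − R̄_i)(R_m − R̄_m) = 184.7140  ⇒  Cov = 184.7140 / 4 = 46.1785
Σ(R_m − R̄_m)² = 133.1080  ⇒  Var(R_m) = 133.1080 / 4 = 33.2770
β = Cov / Var(R_m) = 46.1785 / 33.2770 = 1.3877
MRP = 6.59% − 2.25% = 4.34%
E(R) = R_f + β × MRP = 2.25% + 1.3877 × 4.34% = 8.27%

8.27%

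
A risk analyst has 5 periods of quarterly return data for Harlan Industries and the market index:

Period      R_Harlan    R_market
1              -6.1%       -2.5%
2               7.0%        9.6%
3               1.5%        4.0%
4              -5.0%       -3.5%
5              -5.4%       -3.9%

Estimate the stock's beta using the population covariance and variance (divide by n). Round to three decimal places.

Mean R_i = (-6.1 + 7.0 + 1.5 − 5.0 − 5.4) / 5 = -1.6000%
Mean R_m = (-2.5 + 9.6 + 4.0 − 3.5 − 3.9) / 5 = 0.7400%
Σ(R_i − R̄_i)(R_m − R̄_m) = 132.9300  ⇒  Cov = 132.9300 / 5 = 26.5860
Σ(R_m − R̄_m)² = 139.1320  ⇒  Var(R_m) = 139.1320 / 5 = 27.8264
β = Cov / Var(R_m) = 26.5860 / 27.8264 = 0.9554

0.955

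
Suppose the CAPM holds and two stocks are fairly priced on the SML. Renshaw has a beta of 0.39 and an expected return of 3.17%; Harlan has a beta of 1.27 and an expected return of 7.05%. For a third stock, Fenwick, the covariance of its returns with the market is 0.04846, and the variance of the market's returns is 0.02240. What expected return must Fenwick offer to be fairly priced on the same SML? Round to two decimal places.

10.99%

MRP = (7.05% − 3.17%) / (1.27 − 0.39) = 4.4091%
R_f = 3.17% − 0.39 × 4.4091% = 1.4505%
β_Fenwick = Cov / Var(R_m) = 0.04846 / 0.02240 = 2.1634
E(R_Fenwick) = R_f + β × MRP = 1.4505% + 2.1634 × 4.4091% = 10.99%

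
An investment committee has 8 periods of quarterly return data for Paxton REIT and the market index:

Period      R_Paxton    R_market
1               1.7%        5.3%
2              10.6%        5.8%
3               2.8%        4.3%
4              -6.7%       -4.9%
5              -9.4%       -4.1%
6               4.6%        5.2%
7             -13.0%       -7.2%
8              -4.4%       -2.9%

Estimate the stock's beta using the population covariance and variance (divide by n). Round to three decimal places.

1.378

Mean R_i = (1.7 + 10.6 + 2.8 − 6.7 − 9.4 + 4.6 − 13.0 − 4.4) / 8 = -1.7250%
Mean R_m = (5.3 + 5.8 + 4.3 − 4.9 − 4.1 + 5.2 − 7.2 − 2.9) / 8 = 0.1875%
Σ(R_i − R̄_i)(R_m − R̄_m) = 286.7675  ⇒  Cov = 286.7675 / 8 = 35.8459
Σ(R_m − R̄_m)² = 208.0488  ⇒  Var(R_m) = 208.0488 / 8 = 26.0061
β = Cov / Var(R_m) = 35.8459 / 26.0061 = 1.3784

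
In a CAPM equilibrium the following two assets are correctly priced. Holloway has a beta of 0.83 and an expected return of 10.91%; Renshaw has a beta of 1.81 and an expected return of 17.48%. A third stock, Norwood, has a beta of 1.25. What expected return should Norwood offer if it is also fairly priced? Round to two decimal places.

MRP (SML slope) = (17.48% − 10.91%) / (1.81 − 0.83) = 6.57% / 0.98 = 6.7041%
R_f (intercept) = 10.91% − 0.83 × 6.7041% = 5.3456%
E(R_Norwood) = R_f + β × MRP = 5.3456% + 1.25 × 6.7041% = 13.73%

13.73%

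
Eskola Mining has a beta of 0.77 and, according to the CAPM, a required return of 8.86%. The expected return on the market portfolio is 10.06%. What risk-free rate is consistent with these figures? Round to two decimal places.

E(R) = R_f + β(E(R_m) − R_f) = R_f(1 − β) + β·E(R_m)
8.86% = R_f × (1 − 0.77) + 0.77 × 10.06%
8.86% = R_f × 0.23 + 7.7462%
R_f = (8.86% − 7.7462%) / 0.23 = 4.84%

4.84%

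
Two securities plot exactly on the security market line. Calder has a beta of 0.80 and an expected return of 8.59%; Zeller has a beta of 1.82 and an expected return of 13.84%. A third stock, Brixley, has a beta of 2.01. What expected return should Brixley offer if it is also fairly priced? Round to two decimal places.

14.82%

MRP (SML slope) = (13.84% − 8.59%) / (1.82 − 0.80) = 5.25% / 1.02 = 5.1471%
R_f (intercept) = 8.59% − 0.80 × 5.1471% = 4.4723%
E(R_Brixley) = R_f + β × MRP = 4.4723% + 2.01 × 5.1471% = 14.82%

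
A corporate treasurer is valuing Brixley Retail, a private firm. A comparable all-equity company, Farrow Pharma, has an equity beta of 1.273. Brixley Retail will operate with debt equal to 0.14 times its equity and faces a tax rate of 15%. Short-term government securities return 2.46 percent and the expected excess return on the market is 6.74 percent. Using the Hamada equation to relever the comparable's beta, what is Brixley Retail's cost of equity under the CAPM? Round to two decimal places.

12.06%

β_L = β_U × [1 + (1 − t)(D/E)] = 1.273 × [1 + (1 − 0.15) × 0.14]
    = 1.273 × [1 + 0.85 × 0.14] = 1.273 × 1.1190 = 1.4245
E(R) = R_f + β_L × MRP = 2.46% + 1.4245 × 6.74% = 12.06%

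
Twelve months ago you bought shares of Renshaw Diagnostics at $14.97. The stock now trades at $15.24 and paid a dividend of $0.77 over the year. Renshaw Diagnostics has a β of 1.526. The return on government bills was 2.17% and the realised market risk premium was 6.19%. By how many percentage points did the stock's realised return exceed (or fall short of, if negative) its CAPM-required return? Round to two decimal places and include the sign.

Realised HPR = (P1 + D1 − P0) / P0 = (15.24 + 0.77 − 14.97) / 14.97 = 1.04 / 14.97 = 6.9472%
CAPM required = R_f + β·MRP = 2.17% + 1.526 × 6.19% = 11.61594%
α = realised − required = 6.9472% − 11.61594% = -4.67%

-4.67%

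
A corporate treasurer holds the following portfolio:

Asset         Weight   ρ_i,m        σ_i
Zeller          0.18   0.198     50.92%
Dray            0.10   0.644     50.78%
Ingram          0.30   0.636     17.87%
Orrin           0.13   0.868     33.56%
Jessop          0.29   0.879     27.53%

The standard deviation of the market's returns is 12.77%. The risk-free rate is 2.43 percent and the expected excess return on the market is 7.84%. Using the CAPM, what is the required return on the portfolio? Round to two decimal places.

14.28%

β_Zeller = 0.198 × 50.92% / 12.77% = 0.7895
β_Dray = 0.644 × 50.78% / 12.77% = 2.5609
β_Ingram = 0.636 × 17.87% / 12.77% = 0.8900
β_Orrin = 0.868 × 33.56% / 12.77% = 2.2811
β_Jessop = 0.879 × 27.53% / 12.77% = 1.8950
β_P = Σ w_i β_i = 0.18×0.7895 + 0.10×2.5609 + 0.30×0.8900 + 0.13×2.2811 + 0.29×1.8950 = 1.5113
E(R_P) = R_f + β_P × MRP = 2.43% + 1.5113 × 7.84% = 14.28%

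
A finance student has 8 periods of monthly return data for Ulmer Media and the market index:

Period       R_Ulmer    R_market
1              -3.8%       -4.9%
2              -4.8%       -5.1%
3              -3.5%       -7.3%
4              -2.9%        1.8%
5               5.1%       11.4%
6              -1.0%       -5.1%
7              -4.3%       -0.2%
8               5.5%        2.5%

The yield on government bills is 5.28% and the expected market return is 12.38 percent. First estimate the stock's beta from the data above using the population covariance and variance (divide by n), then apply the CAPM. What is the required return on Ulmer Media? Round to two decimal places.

8.87%

Mean R_i = (-3.8 − 4.8 − 3.5 − 2.9 + 5.1 − 1.0 − 4.3 + 5.5) / 8 = -1.2125%
Mean R_m = (-4.9 − 5.1 − 7.3 + 1.8 + 11.4 − 5.1 − 0.2 + 2.5) / 8 = -0.8625%
Σ(R_i − R̄_i)(R_m − R̄_m) = 132.9138  ⇒  Cov = 132.9138 / 8 = 16.6142
Σ(R_m − R̄_m)² = 262.8588  ⇒  Var(R_m) = 262.8588 / 8 = 32.8574
β = Cov / Var(R_m) = 16.6142 / 32.8574 = 0.5056
MRP = 12.38% − 5.28% = 7.10%
E(R) = R_f + β × MRP = 5.28% + 0.5056 × 7.10% = 8.87%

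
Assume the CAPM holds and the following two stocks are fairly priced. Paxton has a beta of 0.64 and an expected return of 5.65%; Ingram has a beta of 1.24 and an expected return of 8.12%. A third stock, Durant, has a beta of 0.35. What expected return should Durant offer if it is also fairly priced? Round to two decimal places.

MRP (SML slope) = (8.12% − 5.65%) / (1.24 − 0.64) = 2.47% / 0.60 = 4.1167%
R_f (intercept) = 5.65% − 0.64 × 4.1167% = 3.0153%
E(R_Durant) = R_f + β × MRP = 3.0153% + 0.35 × 4.1167% = 4.46%

4.46%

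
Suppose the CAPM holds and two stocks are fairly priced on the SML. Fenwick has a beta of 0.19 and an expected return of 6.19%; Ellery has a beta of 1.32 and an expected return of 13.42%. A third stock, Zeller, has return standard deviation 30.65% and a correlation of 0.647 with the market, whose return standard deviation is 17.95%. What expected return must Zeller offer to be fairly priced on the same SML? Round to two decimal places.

12.04%

MRP = (13.42% − 6.19%) / (1.32 − 0.19) = 6.3982%
R_f = 6.19% − 0.19 × 6.3982% = 4.9743%
β_Zeller = ρ·σ_i/σ_m = 0.647 × 30.65 / 17.95 = 1.1048
E(R_Zeller) = R_f + β × MRP = 4.9743% + 1.1048 × 6.3982% = 12.04%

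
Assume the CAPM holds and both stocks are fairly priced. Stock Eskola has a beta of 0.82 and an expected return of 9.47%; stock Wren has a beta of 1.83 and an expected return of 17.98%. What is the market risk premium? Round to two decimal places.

8.43%

Both satisfy E(R) = R_f + β·MRP, so the slope of the SML is
MRP = (17.98% − 9.47%) / (1.83 − 0.82) = 8.51% / 1.01 = 8.4257%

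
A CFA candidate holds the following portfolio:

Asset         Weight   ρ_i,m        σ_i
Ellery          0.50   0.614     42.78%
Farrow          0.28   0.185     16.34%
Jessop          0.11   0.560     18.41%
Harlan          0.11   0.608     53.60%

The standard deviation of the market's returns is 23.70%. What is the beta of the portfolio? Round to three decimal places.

0.789

β_Ellery = 0.614 × 42.78% / 23.70% = 1.1083
β_Farrow = 0.185 × 16.34% / 23.70% = 0.1275
β_Jessop = 0.560 × 18.41% / 23.70% = 0.4350
β_Harlan = 0.608 × 53.60% / 23.70% = 1.3751
β_P = Σ w_i β_i = 0.50×1.1083 + 0.28×0.1275 + 0.11×0.4350 + 0.11×1.3751 = 0.7890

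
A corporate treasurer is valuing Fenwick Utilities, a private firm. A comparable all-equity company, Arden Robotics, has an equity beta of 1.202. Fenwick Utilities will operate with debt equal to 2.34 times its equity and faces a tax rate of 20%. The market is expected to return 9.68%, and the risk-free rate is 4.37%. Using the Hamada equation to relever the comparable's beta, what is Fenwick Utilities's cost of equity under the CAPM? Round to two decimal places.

22.70%

β_L = β_U × [1 + (1 − t)(D/E)] = 1.202 × [1 + (1 − 0.20) × 2.34]
    = 1.202 × [1 + 0.80 × 2.34] = 1.202 × 2.8720 = 3.4521
MRP = 9.68% − 4.37% = 5.31%
E(R) = R_f + β_L × MRP = 4.37% + 3.4521 × 5.31% = 22.70%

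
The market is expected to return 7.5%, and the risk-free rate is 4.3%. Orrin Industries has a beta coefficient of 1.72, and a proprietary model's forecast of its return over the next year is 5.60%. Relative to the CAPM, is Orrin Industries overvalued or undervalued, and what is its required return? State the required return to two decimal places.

MRP = 7.5% − 4.3% = 3.20%
Required return = R_f + β·MRP = 4.3% + 1.72 × 3.2% = 9.80%
Forecast 5.60% < required 9.80% → the stock plots below the SML → overvalued.

Overvalued; required return 9.80%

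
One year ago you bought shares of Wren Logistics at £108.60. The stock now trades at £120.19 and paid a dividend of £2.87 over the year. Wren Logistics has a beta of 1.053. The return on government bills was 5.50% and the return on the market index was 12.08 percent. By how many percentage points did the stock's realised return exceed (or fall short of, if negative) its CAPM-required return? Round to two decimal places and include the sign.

+0.89%

Realised HPR = (P1 + D1 − P0) / P0 = (120.19 + 2.87 − 108.60) / 108.60 = 14.46 / 108.60 = 13.3149%
MRP = 12.08% − 5.50% = 6.58%
CAPM required = R_f + β·MRP = 5.50% + 1.053 × 6.58% = 12.42874%
α = realised − required = 13.3149% − 12.42874% = +0.89%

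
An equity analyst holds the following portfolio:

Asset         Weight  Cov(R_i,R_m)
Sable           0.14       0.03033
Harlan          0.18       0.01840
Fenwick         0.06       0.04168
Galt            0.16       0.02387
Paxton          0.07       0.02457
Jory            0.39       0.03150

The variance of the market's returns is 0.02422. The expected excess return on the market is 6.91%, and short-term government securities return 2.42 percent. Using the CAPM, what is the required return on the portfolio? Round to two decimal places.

β_Sable = 0.03033 / 0.02422 = 1.2523
β_Harlan = 0.01840 / 0.02422 = 0.7597
β_Fenwick = 0.04168 / 0.02422 = 1.7209
β_Galt = 0.02387 / 0.02422 = 0.9855
β_Paxton = 0.02457 / 0.02422 = 1.0145
β_Jory = 0.03150 / 0.02422 = 1.3006
β_P = Σ w_i β_i = 0.14×1.2523 + 0.18×0.7597 + 0.06×1.7209 + 0.16×0.9855 + 0.07×1.0145 + 0.39×1.3006 = 1.1513
E(R_P) = R_f + β_P × MRP = 2.42% + 1.1513 × 6.91% = 10.38%

10.38%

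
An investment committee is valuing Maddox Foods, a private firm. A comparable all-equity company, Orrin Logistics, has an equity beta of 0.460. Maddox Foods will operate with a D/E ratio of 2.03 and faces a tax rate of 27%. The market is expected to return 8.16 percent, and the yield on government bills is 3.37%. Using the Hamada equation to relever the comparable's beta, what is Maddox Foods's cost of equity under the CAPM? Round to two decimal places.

8.84%

β_L = β_U × [1 + (1 − t)(D/E)] = 0.460 × [1 + (1 − 0.27) × 2.03]
    = 0.460 × [1 + 0.73 × 2.03] = 0.460 × 2.4819 = 1.1417
MRP = 8.16% − 3.37% = 4.79%
E(R) = R_f + β_L × MRP = 3.37% + 1.1417 × 4.79% = 8.84%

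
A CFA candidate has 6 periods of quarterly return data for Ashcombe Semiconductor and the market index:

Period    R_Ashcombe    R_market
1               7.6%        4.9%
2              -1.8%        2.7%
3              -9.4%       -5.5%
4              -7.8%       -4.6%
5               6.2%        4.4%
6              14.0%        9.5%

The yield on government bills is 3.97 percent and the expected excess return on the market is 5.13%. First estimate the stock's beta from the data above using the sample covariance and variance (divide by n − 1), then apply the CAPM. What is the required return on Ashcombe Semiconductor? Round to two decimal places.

Mean R_i = (7.6 − 1.8 − 9.4 − 7.8 + 6.2 + 14.0) / 6 = 1.4667%
Mean R_m = (4.9 + 2.7 − 5.5 − 4.6 + 4.4 + 9.5) / 6 = 1.9000%
Σ(R_i − R̄_i)(R_m − R̄_m) = 263.5200  ⇒  Cov = 263.5200 / 5 = 52.7040
Σ(R_m − R̄_m)² = 170.6600  ⇒  Var(R_m) = 170.6600 / 5 = 34.1320
β = Cov / Var(R_m) = 52.7040 / 34.1320 = 1.5441
E(R) = R_f + β × MRP = 3.97% + 1.5441 × 5.13% = 11.89%

11.89%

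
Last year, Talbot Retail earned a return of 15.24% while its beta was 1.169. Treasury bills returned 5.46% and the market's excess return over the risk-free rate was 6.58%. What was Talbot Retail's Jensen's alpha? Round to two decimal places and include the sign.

+2.09%

CAPM benchmark = R_f + β(R_m − R_f) = 5.46% + 1.169 × 6.58% = 13.15202%
α = actual − benchmark = 15.24% − 13.15202% = +2.09%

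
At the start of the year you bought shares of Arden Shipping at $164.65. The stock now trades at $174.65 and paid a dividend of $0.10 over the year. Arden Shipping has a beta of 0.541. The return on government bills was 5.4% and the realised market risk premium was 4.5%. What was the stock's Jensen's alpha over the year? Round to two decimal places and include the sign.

-1.70%

Realised HPR = (P1 + D1 − P0) / P0 = (174.65 + 0.10 − 164.65) / 164.65 = 10.10 / 164.65 = 6.1342%
CAPM required = R_f + β·MRP = 5.4% + 0.541 × 4.5% = 7.8345%
α = realised − required = 6.1342% − 7.8345% = -1.70%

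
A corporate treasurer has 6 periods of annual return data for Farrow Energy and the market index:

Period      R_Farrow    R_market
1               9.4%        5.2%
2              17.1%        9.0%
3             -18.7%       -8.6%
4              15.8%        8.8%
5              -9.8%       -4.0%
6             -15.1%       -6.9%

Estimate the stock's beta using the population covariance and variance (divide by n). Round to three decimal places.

2.015

Mean R_i = (9.4 + 17.1 − 18.7 + 15.8 − 9.8 − 15.1) / 6 = -0.2167%
Mean R_m = (5.2 + 9.0 − 8.6 + 8.8 − 4.0 − 6.9) / 6 = 0.5833%
Σ(R_i − R̄_i)(R_m − R̄_m) = 646.7883  ⇒  Cov = 646.7883 / 6 = 107.7981
Σ(R_m − R̄_m)² = 321.0083  ⇒  Var(R_m) = 321.0083 / 6 = 53.5014
β = Cov / Var(R_m) = 107.7981 / 53.5014 = 2.0149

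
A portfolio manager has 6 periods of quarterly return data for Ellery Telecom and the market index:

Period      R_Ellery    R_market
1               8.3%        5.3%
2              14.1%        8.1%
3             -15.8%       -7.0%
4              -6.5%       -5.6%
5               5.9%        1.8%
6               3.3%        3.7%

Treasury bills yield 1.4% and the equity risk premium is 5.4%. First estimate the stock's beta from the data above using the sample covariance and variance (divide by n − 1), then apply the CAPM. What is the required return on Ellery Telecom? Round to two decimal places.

10.72%

Mean R_i = (8.3 + 14.1 − 15.8 − 6.5 + 5.9 + 3.3) / 6 = 1.5500%
Mean R_m = (5.3 + 8.1 − 7.0 − 5.6 + 1.8 + 3.7) / 6 = 1.0500%
Σ(R_i − R̄_i)(R_m − R̄_m) = 318.2650  ⇒  Cov = 318.2650 / 5 = 63.6530
Σ(R_m − R̄_m)² = 184.3750  ⇒  Var(R_m) = 184.3750 / 5 = 36.8750
β = Cov / Var(R_m) = 63.6530 / 36.8750 = 1.7262
E(R) = R_f + β × MRP = 1.4% + 1.7262 × 5.4% = 10.72%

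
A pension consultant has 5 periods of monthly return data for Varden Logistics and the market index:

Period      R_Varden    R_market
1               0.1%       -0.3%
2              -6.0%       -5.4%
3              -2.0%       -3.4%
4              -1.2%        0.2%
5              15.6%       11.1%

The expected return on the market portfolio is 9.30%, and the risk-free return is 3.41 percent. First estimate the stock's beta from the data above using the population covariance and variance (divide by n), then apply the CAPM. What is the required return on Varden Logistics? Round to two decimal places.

Mean R_i = (0.1 − 6.0 − 2.0 − 1.2 + 15.6) / 5 = 1.3000%
Mean R_m = (-0.3 − 5.4 − 3.4 + 0.2 + 11.1) / 5 = 0.4400%
Σ(R_i − R̄_i)(R_m − R̄_m) = 209.2300  ⇒  Cov = 209.2300 / 5 = 41.8460
Σ(R_m − R̄_m)² = 163.0920  ⇒  Var(R_m) = 163.0920 / 5 = 32.6184
β = Cov / Var(R_m) = 41.8460 / 32.6184 = 1.2829
MRP = 9.30% − 3.41% = 5.89%
E(R) = R_f + β × MRP = 3.41% + 1.2829 × 5.89% = 10.97%

10.97%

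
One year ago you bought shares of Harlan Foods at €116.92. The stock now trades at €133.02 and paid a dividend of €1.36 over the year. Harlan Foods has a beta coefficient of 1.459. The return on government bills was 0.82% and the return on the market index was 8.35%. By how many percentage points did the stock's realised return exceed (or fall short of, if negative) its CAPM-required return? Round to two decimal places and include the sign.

+3.13%

Realised HPR = (P1 + D1 − P0) / P0 = (133.02 + 1.36 − 116.92) / 116.92 = 17.46 / 116.92 = 14.9333%
MRP = 8.35% − 0.82% = 7.53%
CAPM required = R_f + β·MRP = 0.82% + 1.459 × 7.53% = 11.80627%
α = realised − required = 14.9333% − 11.80627% = +3.13%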